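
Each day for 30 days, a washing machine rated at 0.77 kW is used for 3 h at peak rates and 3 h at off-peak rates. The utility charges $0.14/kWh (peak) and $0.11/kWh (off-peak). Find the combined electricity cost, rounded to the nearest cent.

Peak energy = 0.77 kW × 3 h × 30 = 69.3 kWh
Off-peak energy = 0.77 kW × 3 h × 30 = 69.3 kWh
Cost = 69.3 × $0.14 + 69.3 × $0.11 = $9.702 + $7.623 = $17.33

$17.33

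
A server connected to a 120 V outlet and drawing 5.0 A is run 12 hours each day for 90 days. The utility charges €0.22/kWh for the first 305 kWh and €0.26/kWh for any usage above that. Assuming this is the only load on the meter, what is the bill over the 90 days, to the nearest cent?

Power = 5.0 A × 120 V = 600 W = 0.6 kW
Runtime = 12 h/day × 90 days = 1080 h
Energy = 0.6 kW × 1080 h = 648 kWh
Tier 1 (0–305 kWh): 305 × €0.22 = €67.1
Above 305 kWh: 343 × €0.26 = €89.18
Bill = €156.28

€156.28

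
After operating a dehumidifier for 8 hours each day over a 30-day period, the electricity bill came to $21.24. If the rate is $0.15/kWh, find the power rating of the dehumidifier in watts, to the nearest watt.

590 W

Energy = $21.24 ÷ $0.15/kWh = 141.6 kWh
Runtime = 8 h/day × 30 days = 240 h
Power = 141.6 kWh ÷ 240 h = 0.59 kW = 590 W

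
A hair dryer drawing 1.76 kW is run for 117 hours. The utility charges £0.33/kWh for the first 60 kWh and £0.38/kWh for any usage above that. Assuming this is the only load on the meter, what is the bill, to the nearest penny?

Energy = 1.76 kW × 117 h = 205.92 kWh
Tier 1 (0–60 kWh): 60 × £0.33 = £19.8
Above 60 kWh: 145.92 × £0.38 = £55.4496
Bill = £75.25

£75.25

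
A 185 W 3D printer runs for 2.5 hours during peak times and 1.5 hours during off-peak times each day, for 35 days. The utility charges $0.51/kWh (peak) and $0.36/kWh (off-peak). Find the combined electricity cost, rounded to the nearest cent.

$11.75

Peak energy = 0.185 kW × 2.5 h × 35 = 16.1875 kWh
Off-peak energy = 0.185 kW × 1.5 h × 35 = 9.7125 kWh
Cost = 16.1875 × $0.51 + 9.7125 × $0.36 = $8.255625 + $3.4965 = $11.75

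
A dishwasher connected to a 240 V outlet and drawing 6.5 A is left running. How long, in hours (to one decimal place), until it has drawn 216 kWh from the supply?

138.5 h

Power = 6.5 A × 240 V = 1560 W = 1.56 kW
Hours = 216 kWh ÷ 1.56 kW = 138.5 h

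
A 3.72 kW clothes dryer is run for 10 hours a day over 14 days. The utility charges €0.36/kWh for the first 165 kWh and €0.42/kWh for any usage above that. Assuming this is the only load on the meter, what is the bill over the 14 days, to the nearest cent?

€208.84

Runtime = 10 h/day × 14 days = 140 h
Energy = 3.72 kW × 140 h = 520.8 kWh
Tier 1 (0–165 kWh): 165 × €0.36 = €59.4
Above 165 kWh: 355.8 × €0.42 = €149.436
Bill = €208.84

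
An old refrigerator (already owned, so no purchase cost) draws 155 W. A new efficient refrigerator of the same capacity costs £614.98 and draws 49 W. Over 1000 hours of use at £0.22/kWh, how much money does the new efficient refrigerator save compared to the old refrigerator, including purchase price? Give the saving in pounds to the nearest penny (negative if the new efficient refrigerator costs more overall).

-£591.66

old refrigerator: £0.00 + (155/1000) kW × 1000 h × £0.22 = £0.00 + £34.1 = £34.1
new efficient refrigerator: £614.98 + (49/1000) kW × 1000 h × £0.22 = £614.98 + £10.78 = £625.76
Saving = £34.1 − £625.76 = −£591.66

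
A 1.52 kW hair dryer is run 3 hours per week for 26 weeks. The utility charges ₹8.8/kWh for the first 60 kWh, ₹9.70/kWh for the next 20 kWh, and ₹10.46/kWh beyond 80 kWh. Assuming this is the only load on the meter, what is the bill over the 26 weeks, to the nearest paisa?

₹1125.34

Runtime = 3 h/week × 26 weeks = 78 h
Energy = 1.52 kW × 78 h = 118.56 kWh
Tier 1 (0–60 kWh): 60 × ₹8.8 = ₹528
Tier 2 (60–80 kWh): 20 × ₹9.70 = ₹194
Above 80 kWh: 38.56 × ₹10.46 = ₹403.3376
Bill = ₹1125.34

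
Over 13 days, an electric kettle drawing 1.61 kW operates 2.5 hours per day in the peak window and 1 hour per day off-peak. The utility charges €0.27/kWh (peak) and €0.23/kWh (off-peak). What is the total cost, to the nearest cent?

Peak energy = 1.61 kW × 2.5 h × 13 = 52.325 kWh
Off-peak energy = 1.61 kW × 1 h × 13 = 20.93 kWh
Cost = 52.325 × €0.27 + 20.93 × €0.23 = €14.12775 + €4.8139 = €18.94

€18.94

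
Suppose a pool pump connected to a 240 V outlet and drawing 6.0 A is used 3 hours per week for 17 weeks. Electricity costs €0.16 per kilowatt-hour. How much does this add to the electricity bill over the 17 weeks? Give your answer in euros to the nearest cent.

€11.75

Power = 6.0 A × 240 V = 1440 W = 1.44 kW
Runtime = 3 h/week × 17 weeks = 51 h
Energy = 1.44 kW × 51 h = 73.44 kWh
Cost = 73.44 kWh × €0.16/kWh = €11.75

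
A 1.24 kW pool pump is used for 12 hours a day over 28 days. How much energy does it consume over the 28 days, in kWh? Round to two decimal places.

416.64 kWh

Runtime = 12 h/day × 28 days = 336 h
Energy = 1.24 kW × 336 h = 416.64 kWh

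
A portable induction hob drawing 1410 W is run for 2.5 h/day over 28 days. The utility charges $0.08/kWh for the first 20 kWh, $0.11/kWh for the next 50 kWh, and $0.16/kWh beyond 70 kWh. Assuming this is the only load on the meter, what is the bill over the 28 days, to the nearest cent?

$11.69

Runtime = 2.5 h/day × 28 days = 70 h
Energy = 1.41 kW × 70 h = 98.7 kWh
Tier 1 (0–20 kWh): 20 × $0.08 = $1.6
Tier 2 (20–70 kWh): 50 × $0.11 = $5.5
Above 70 kWh: 28.7 × $0.16 = $4.592
Bill = $11.69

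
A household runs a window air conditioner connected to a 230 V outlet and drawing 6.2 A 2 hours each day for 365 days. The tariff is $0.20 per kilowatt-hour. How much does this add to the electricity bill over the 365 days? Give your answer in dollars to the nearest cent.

Power = 6.2 A × 230 V = 1426 W = 1.426 kW
Runtime = 2 h/day × 365 days = 730 h
Energy = 1.426 kW × 730 h = 1040.98 kWh
Cost = 1040.98 kWh × $0.20/kWh = $208.20

$208.20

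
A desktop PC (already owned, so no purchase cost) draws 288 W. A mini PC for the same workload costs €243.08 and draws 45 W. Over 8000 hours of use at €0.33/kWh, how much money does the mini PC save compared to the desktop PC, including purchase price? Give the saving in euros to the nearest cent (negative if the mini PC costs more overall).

€398.44

desktop PC: €0.00 + (288/1000) kW × 8000 h × €0.33 = €0.00 + €760.32 = €760.32
mini PC: €243.08 + (45/1000) kW × 8000 h × €0.33 = €243.08 + €118.8 = €361.88
Saving = €760.32 − €361.88 = €398.44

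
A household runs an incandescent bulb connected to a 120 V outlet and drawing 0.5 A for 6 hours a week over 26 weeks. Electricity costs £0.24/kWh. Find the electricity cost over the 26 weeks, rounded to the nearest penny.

£2.25

Power = 0.5 A × 120 V = 60 W = 0.06 kW
Runtime = 6 h/week × 26 weeks = 156 h
Energy = 0.06 kW × 156 h = 9.36 kWh
Cost = 9.36 kWh × £0.24/kWh = £2.25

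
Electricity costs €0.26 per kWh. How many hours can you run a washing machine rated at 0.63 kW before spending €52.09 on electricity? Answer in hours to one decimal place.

318.0 h

Energy available = €52.09 ÷ €0.26/kWh = 200.3462 kWh
Hours = 200.3462 kWh ÷ 0.63 kW = 318.0 h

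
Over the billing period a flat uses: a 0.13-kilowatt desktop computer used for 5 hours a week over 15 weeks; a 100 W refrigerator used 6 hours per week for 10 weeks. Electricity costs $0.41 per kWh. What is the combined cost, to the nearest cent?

$6.46

desktop computer: Runtime = 5 h/week × 15 weeks = 75 h
desktop computer: 0.13 kW × 75 h = 9.75 kWh
refrigerator: Runtime = 6 h/week × 10 weeks = 60 h
refrigerator: 0.1 kW × 60 h = 6 kWh
Total energy = 15.75 kWh
Cost = 15.75 × $0.41 = $6.46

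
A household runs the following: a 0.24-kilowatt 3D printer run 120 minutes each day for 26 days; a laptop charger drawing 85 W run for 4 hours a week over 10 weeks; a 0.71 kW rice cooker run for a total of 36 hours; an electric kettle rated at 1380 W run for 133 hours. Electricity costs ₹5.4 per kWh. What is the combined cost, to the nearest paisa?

₹1214.89

3D printer: Runtime = 120 min × 26 = 3120 min = 52 h
3D printer: 0.24 kW × 52 h = 12.48 kWh
laptop charger: Runtime = 4 h/week × 10 weeks = 40 h
laptop charger: 0.085 kW × 40 h = 3.4 kWh
rice cooker: 0.71 kW × 36 h = 25.56 kWh
electric kettle: 1.38 kW × 133 h = 183.54 kWh
Total energy = 224.98 kWh
Cost = 224.98 × ₹5.4 = ₹1214.89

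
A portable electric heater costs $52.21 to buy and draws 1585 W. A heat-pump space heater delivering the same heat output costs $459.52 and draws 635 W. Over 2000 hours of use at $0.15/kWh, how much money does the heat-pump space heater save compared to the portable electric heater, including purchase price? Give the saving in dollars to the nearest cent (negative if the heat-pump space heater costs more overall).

-$122.31

portable electric heater: $52.21 + (1585/1000) kW × 2000 h × $0.15 = $52.21 + $475.5 = $527.71
heat-pump space heater: $459.52 + (635/1000) kW × 2000 h × $0.15 = $459.52 + $190.5 = $650.02
Saving = $527.71 − $650.02 = −$122.31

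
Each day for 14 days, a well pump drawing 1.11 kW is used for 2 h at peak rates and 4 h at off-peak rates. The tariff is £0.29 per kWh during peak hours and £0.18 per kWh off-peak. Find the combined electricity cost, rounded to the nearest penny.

Peak energy = 1.11 kW × 2 h × 14 = 31.08 kWh
Off-peak energy = 1.11 kW × 4 h × 14 = 62.16 kWh
Cost = 31.08 × £0.29 + 62.16 × £0.18 = £9.0132 + £11.1888 = £20.20

£20.20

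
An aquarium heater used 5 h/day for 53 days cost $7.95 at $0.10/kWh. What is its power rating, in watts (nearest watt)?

Energy = $7.95 ÷ $0.10/kWh = 79.5 kWh
Runtime = 5 h/day × 53 days = 265 h
Power = 79.5 kWh ÷ 265 h = 0.3 kW = 300 W

300 W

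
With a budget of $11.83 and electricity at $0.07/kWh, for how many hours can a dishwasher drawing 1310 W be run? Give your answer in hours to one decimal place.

Energy available = $11.83 ÷ $0.07/kWh = 169 kWh
Hours = 169 kWh ÷ 1.31 kW = 129.0 h

129.0 h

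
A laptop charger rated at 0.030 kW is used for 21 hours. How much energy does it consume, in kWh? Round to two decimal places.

0.63 kWh

Energy = 0.03 kW × 21 h = 0.63 kWh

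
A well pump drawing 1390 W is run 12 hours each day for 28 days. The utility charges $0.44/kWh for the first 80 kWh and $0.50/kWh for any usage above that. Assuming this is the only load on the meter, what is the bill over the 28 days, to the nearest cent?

$228.72

Runtime = 12 h/day × 28 days = 336 h
Energy = 1.39 kW × 336 h = 467.04 kWh
Tier 1 (0–80 kWh): 80 × $0.44 = $35.2
Above 80 kWh: 387.04 × $0.50 = $193.52
Bill = $228.72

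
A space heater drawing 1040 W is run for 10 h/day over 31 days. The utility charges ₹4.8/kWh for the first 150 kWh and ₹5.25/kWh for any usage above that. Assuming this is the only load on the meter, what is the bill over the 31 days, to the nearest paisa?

Runtime = 10 h/day × 31 days = 310 h
Energy = 1.04 kW × 310 h = 322.4 kWh
Tier 1 (0–150 kWh): 150 × ₹4.8 = ₹720
Above 150 kWh: 172.4 × ₹5.25 = ₹905.1
Bill = ₹1625.10

₹1625.10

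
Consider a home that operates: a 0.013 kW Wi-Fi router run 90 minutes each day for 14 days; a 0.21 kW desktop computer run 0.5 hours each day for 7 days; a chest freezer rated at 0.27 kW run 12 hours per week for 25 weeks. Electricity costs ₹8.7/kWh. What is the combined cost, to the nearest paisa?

Wi-Fi router: Runtime = 90 min × 14 = 1260 min = 21 h
Wi-Fi router: 0.013 kW × 21 h = 0.273 kWh
desktop computer: Runtime = 0.5 h/day × 7 days = 3.5 h
desktop computer: 0.21 kW × 3.5 h = 0.735 kWh
chest freezer: Runtime = 12 h/week × 25 weeks = 300 h
chest freezer: 0.27 kW × 300 h = 81 kWh
Total energy = 82.008 kWh
Cost = 82.008 × ₹8.7 = ₹713.47

₹713.47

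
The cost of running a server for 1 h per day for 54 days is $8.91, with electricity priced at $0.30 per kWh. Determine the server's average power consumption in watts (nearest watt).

550 W

Energy = $8.91 ÷ $0.30/kWh = 29.7 kWh
Runtime = 1 h/day × 54 days = 54 h
Power = 29.7 kWh ÷ 54 h = 0.55 kW = 550 W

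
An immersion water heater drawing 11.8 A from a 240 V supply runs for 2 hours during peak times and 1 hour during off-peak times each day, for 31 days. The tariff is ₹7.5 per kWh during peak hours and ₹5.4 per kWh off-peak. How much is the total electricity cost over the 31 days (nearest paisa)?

Power = 11.8 A × 240 V = 2832 W = 2.832 kW
Peak energy = 2.832 kW × 2 h × 31 = 175.584 kWh
Off-peak energy = 2.832 kW × 1 h × 31 = 87.792 kWh
Cost = 175.584 × ₹7.5 + 87.792 × ₹5.4 = ₹1316.88 + ₹474.0768 = ₹1790.96

₹1790.96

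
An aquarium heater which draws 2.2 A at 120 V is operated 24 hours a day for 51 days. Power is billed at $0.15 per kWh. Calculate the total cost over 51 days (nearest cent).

Power = 2.2 A × 120 V = 264 W = 0.264 kW
Runtime = 24 h × 51 = 1224 h
Energy = 0.264 kW × 1224 h = 323.136 kWh
Cost = 323.136 kWh × $0.15/kWh = $48.47

$48.47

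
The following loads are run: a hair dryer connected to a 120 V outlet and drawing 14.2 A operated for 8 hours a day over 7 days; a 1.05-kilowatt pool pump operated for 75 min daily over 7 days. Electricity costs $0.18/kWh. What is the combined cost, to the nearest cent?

hair dryer: Power = 14.2 A × 120 V = 1704 W = 1.704 kW
hair dryer: Runtime = 8 h/day × 7 days = 56 h
hair dryer: 1.704 kW × 56 h = 95.424 kWh
pool pump: Runtime = 75 min × 7 = 525 min = 8.75 h
pool pump: 1.05 kW × 8.75 h = 9.1875 kWh
Total energy = 104.6115 kWh
Cost = 104.6115 × $0.18 = $18.83

$18.83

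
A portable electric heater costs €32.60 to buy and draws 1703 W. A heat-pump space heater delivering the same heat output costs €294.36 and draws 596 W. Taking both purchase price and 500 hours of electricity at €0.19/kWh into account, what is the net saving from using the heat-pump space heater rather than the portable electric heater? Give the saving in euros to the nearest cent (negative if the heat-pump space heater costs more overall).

-€156.60

portable electric heater: €32.60 + (1703/1000) kW × 500 h × €0.19 = €32.60 + €161.785 = €194.385
heat-pump space heater: €294.36 + (596/1000) kW × 500 h × €0.19 = €294.36 + €56.62 = €350.98
Saving = €194.385 − €350.98 = −€156.595 → -€156.60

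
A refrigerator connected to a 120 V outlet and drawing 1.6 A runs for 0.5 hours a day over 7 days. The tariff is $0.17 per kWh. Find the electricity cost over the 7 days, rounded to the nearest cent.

Power = 1.6 A × 120 V = 192 W = 0.192 kW
Runtime = 0.5 h/day × 7 days = 3.5 h
Energy = 0.192 kW × 3.5 h = 0.672 kWh
Cost = 0.672 kWh × $0.17/kWh = $0.11

$0.11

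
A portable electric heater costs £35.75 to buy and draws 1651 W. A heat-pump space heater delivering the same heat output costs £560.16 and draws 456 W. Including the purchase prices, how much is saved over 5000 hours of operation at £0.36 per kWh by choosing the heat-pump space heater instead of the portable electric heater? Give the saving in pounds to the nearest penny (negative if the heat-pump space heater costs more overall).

£1626.59

portable electric heater: £35.75 + (1651/1000) kW × 5000 h × £0.36 = £35.75 + £2971.8 = £3007.55
heat-pump space heater: £560.16 + (456/1000) kW × 5000 h × £0.36 = £560.16 + £820.8 = £1380.96
Saving = £3007.55 − £1380.96 = £1626.59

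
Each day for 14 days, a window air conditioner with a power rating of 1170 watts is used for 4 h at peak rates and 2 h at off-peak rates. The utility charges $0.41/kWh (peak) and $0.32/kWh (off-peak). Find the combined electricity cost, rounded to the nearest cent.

Peak energy = 1.17 kW × 4 h × 14 = 65.52 kWh
Off-peak energy = 1.17 kW × 2 h × 14 = 32.76 kWh
Cost = 65.52 × $0.41 + 32.76 × $0.32 = $26.8632 + $10.4832 = $37.35

$37.35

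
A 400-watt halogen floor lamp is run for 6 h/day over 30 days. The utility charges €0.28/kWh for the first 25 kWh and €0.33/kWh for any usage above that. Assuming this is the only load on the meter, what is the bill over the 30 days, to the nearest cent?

€22.51

Runtime = 6 h/day × 30 days = 180 h
Energy = 0.4 kW × 180 h = 72 kWh
Tier 1 (0–25 kWh): 25 × €0.28 = €7
Above 25 kWh: 47 × €0.33 = €15.51
Bill = €22.51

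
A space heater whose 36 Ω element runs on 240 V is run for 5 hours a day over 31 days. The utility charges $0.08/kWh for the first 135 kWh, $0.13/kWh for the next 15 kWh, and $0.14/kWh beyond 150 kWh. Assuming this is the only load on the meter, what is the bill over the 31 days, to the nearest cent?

Power = V²/R = 240²/36 = 1600 W = 1.6 kW
Runtime = 5 h/day × 31 days = 155 h
Energy = 1.6 kW × 155 h = 248 kWh
Tier 1 (0–135 kWh): 135 × $0.08 = $10.8
Tier 2 (135–150 kWh): 15 × $0.13 = $1.95
Above 150 kWh: 98 × $0.14 = $13.72
Bill = $26.47

$26.47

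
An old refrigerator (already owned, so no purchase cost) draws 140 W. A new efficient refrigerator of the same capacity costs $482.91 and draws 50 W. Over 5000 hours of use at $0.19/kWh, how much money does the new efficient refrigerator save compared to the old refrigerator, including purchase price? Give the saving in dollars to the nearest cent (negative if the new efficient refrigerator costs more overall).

-$397.41

old refrigerator: $0.00 + (140/1000) kW × 5000 h × $0.19 = $0.00 + $133 = $133
new efficient refrigerator: $482.91 + (50/1000) kW × 5000 h × $0.19 = $482.91 + $47.5 = $530.41
Saving = $133 − $530.41 = −$397.41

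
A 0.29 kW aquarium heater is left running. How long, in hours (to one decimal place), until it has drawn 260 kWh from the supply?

896.6 h

Hours = 260 kWh ÷ 0.29 kW = 896.6 h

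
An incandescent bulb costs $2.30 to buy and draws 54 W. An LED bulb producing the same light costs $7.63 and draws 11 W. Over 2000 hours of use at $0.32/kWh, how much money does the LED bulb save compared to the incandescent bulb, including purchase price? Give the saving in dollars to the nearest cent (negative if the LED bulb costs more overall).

$22.19

incandescent bulb: $2.30 + (54/1000) kW × 2000 h × $0.32 = $2.30 + $34.56 = $36.86
LED bulb: $7.63 + (11/1000) kW × 2000 h × $0.32 = $7.63 + $7.04 = $14.67
Saving = $36.86 − $14.67 = $22.19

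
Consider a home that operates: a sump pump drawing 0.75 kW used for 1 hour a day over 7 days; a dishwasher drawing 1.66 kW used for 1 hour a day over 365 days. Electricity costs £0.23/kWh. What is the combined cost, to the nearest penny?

sump pump: Runtime = 1 h/day × 7 days = 7 h
sump pump: 0.75 kW × 7 h = 5.25 kWh
dishwasher: Runtime = 1 h/day × 365 days = 365 h
dishwasher: 1.66 kW × 365 h = 605.9 kWh
Total energy = 611.15 kWh
Cost = 611.15 × £0.23 = £140.56

£140.56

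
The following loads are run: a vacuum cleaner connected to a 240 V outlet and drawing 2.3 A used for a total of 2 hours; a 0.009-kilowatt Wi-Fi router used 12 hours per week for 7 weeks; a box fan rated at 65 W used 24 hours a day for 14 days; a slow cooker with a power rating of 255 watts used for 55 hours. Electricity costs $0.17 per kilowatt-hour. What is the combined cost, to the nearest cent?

vacuum cleaner: Power = 2.3 A × 240 V = 552 W = 0.552 kW
vacuum cleaner: 0.552 kW × 2 h = 1.104 kWh
Wi-Fi router: Runtime = 12 h/week × 7 weeks = 84 h
Wi-Fi router: 0.009 kW × 84 h = 0.756 kWh
box fan: Runtime = 24 h × 14 = 336 h
box fan: 0.065 kW × 336 h = 21.84 kWh
slow cooker: 0.255 kW × 55 h = 14.025 kWh
Total energy = 37.725 kWh
Cost = 37.725 × $0.17 = $6.41

$6.41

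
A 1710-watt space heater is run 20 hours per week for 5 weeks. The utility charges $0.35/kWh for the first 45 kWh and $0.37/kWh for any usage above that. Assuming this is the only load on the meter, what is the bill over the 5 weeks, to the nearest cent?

$62.37

Runtime = 20 h/week × 5 weeks = 100 h
Energy = 1.71 kW × 100 h = 171 kWh
Tier 1 (0–45 kWh): 45 × $0.35 = $15.75
Above 45 kWh: 126 × $0.37 = $46.62
Bill = $62.37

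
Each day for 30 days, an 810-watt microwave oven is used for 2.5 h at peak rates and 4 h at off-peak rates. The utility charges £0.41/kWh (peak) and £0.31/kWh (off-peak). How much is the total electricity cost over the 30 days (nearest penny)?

£55.04

Peak energy = 0.81 kW × 2.5 h × 30 = 60.75 kWh
Off-peak energy = 0.81 kW × 4 h × 30 = 97.2 kWh
Cost = 60.75 × £0.41 + 97.2 × £0.31 = £24.9075 + £30.132 = £55.04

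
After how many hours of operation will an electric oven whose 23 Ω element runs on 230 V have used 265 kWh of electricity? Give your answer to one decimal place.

115.2 h

Power = V²/R = 230²/23 = 2300 W = 2.3 kW
Hours = 265 kWh ÷ 2.3 kW = 115.2 h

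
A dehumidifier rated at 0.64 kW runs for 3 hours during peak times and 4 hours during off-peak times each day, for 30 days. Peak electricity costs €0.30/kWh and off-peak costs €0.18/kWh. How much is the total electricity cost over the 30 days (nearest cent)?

Peak energy = 0.64 kW × 3 h × 30 = 57.6 kWh
Off-peak energy = 0.64 kW × 4 h × 30 = 76.8 kWh
Cost = 57.6 × €0.30 + 76.8 × €0.18 = €17.28 + €13.824 = €31.10

€31.10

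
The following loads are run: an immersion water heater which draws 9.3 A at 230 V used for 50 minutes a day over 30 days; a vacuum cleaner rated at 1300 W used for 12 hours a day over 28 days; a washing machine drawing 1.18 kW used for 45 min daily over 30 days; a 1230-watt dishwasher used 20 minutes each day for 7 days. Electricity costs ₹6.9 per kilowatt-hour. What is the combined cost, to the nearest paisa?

₹3585.90

immersion water heater: Power = 9.3 A × 230 V = 2139 W = 2.139 kW
immersion water heater: Runtime = 50 min × 30 = 1500 min = 25 h
immersion water heater: 2.139 kW × 25 h = 53.475 kWh
vacuum cleaner: Runtime = 12 h/day × 28 days = 336 h
vacuum cleaner: 1.3 kW × 336 h = 436.8 kWh
washing machine: Runtime = 45 min × 30 = 1350 min = 22.5 h
washing machine: 1.18 kW × 22.5 h = 26.55 kWh
dishwasher: Runtime = 20 min × 7 = 140 min = 2.333333… h
dishwasher: 1.23 kW × 2.333333… h = 2.87 kWh
Total energy = 519.695 kWh
Cost = 519.695 × ₹6.9 = ₹3585.90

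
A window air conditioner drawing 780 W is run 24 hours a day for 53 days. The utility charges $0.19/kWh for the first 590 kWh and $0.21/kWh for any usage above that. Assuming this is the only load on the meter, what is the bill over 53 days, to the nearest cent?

Runtime = 24 h × 53 = 1272 h
Energy = 0.78 kW × 1272 h = 992.16 kWh
Tier 1 (0–590 kWh): 590 × $0.19 = $112.1
Above 590 kWh: 402.16 × $0.21 = $84.4536
Bill = $196.55

$196.55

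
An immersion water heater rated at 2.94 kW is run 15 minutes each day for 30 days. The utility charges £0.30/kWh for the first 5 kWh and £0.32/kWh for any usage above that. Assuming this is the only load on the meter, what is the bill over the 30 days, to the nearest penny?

£6.96

Runtime = 15 min × 30 = 450 min = 7.5 h
Energy = 2.94 kW × 7.5 h = 22.05 kWh
Tier 1 (0–5 kWh): 5 × £0.30 = £1.5
Above 5 kWh: 17.05 × £0.32 = £5.456
Bill = £6.96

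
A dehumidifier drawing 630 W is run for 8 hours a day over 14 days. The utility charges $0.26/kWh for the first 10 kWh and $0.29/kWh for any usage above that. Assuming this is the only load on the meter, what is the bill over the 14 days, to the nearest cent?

$20.16

Runtime = 8 h/day × 14 days = 112 h
Energy = 0.63 kW × 112 h = 70.56 kWh
Tier 1 (0–10 kWh): 10 × $0.26 = $2.6
Above 10 kWh: 60.56 × $0.29 = $17.5624
Bill = $20.16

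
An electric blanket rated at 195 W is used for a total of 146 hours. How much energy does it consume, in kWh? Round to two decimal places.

28.47 kWh

Energy = 0.195 kW × 146 h = 28.47 kWh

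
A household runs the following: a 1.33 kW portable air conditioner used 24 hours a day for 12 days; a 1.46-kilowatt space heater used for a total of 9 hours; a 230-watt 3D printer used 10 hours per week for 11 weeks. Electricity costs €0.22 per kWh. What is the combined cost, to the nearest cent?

€92.73

portable air conditioner: Runtime = 24 h × 12 = 288 h
portable air conditioner: 1.33 kW × 288 h = 383.04 kWh
space heater: 1.46 kW × 9 h = 13.14 kWh
3D printer: Runtime = 10 h/week × 11 weeks = 110 h
3D printer: 0.23 kW × 110 h = 25.3 kWh
Total energy = 421.48 kWh
Cost = 421.48 × €0.22 = €92.73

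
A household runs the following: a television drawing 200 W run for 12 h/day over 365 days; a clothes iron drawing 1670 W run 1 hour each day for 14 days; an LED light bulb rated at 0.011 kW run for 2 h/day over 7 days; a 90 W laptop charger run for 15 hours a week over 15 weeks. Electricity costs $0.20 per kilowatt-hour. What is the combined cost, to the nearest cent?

television: Runtime = 12 h/day × 365 days = 4380 h
television: 0.2 kW × 4380 h = 876 kWh
clothes iron: Runtime = 1 h/day × 14 days = 14 h
clothes iron: 1.67 kW × 14 h = 23.38 kWh
LED light bulb: Runtime = 2 h/day × 7 days = 14 h
LED light bulb: 0.011 kW × 14 h = 0.154 kWh
laptop charger: Runtime = 15 h/week × 15 weeks = 225 h
laptop charger: 0.09 kW × 225 h = 20.25 kWh
Total energy = 919.784 kWh
Cost = 919.784 × $0.20 = $183.96

$183.96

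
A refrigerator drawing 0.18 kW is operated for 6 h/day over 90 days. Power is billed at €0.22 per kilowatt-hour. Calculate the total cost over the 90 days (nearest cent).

Runtime = 6 h/day × 90 days = 540 h
Energy = 0.18 kW × 540 h = 97.2 kWh
Cost = 97.2 kWh × €0.22/kWh = €21.38

€21.38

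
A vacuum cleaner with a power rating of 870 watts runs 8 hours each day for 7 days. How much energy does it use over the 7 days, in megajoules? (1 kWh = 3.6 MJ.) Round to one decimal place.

Runtime = 8 h/day × 7 days = 56 h
Energy = 0.87 kW × 56 h = 48.72 kWh
= 48.72 × 3.6 MJ = 175.4 MJ

175.4 MJ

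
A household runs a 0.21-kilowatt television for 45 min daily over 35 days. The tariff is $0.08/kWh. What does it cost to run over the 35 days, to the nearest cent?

Runtime = 45 min × 35 = 1575 min = 26.25 h
Energy = 0.21 kW × 26.25 h = 5.5125 kWh
Cost = 5.5125 kWh × $0.08/kWh = $0.44

$0.44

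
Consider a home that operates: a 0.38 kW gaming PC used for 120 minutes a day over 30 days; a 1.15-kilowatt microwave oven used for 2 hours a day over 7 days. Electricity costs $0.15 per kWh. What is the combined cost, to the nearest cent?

gaming PC: Runtime = 120 min × 30 = 3600 min = 60 h
gaming PC: 0.38 kW × 60 h = 22.8 kWh
microwave oven: Runtime = 2 h/day × 7 days = 14 h
microwave oven: 1.15 kW × 14 h = 16.1 kWh
Total energy = 38.9 kWh
Cost = 38.9 × $0.15 = $5.84

$5.84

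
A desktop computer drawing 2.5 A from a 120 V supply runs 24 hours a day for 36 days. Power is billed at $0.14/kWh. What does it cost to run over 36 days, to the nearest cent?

$36.29

Power = 2.5 A × 120 V = 300 W = 0.3 kW
Runtime = 24 h × 36 = 864 h
Energy = 0.3 kW × 864 h = 259.2 kWh
Cost = 259.2 kWh × $0.14/kWh = $36.29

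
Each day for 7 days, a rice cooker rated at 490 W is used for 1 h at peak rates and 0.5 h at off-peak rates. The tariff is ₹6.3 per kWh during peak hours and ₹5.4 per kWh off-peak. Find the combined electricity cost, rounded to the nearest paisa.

₹30.87

Peak energy = 0.49 kW × 1 h × 7 = 3.43 kWh
Off-peak energy = 0.49 kW × 0.5 h × 7 = 1.715 kWh
Cost = 3.43 × ₹6.3 + 1.715 × ₹5.4 = ₹21.609 + ₹9.261 = ₹30.87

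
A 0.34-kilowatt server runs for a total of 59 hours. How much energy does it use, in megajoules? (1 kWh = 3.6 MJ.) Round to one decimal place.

Energy = 0.34 kW × 59 h = 20.06 kWh
= 20.06 × 3.6 MJ = 72.2 MJ

72.2 MJ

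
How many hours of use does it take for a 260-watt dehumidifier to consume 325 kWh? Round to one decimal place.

Hours = 325 kWh ÷ 0.26 kW = 1250.0 h

1250.0 h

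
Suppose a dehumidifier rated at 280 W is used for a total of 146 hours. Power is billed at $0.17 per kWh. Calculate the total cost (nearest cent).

Energy = 0.28 kW × 146 h = 40.88 kWh
Cost = 40.88 kWh × $0.17/kWh = $6.95

$6.95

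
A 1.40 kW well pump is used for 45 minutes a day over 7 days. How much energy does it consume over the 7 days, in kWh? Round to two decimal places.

7.35 kWh

Runtime = 45 min × 7 = 315 min = 5.25 h
Energy = 1.4 kW × 5.25 h = 7.35 kWh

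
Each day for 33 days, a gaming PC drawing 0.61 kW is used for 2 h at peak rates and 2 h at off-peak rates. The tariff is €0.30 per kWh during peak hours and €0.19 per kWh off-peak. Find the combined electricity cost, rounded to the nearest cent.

Peak energy = 0.61 kW × 2 h × 33 = 40.26 kWh
Off-peak energy = 0.61 kW × 2 h × 33 = 40.26 kWh
Cost = 40.26 × €0.30 + 40.26 × €0.19 = €12.078 + €7.6494 = €19.73

€19.73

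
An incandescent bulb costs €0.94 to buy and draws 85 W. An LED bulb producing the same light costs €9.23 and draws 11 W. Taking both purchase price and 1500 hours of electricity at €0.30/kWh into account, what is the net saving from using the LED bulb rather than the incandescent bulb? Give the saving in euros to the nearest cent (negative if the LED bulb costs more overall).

incandescent bulb: €0.94 + (85/1000) kW × 1500 h × €0.30 = €0.94 + €38.25 = €39.19
LED bulb: €9.23 + (11/1000) kW × 1500 h × €0.30 = €9.23 + €4.95 = €14.18
Saving = €39.19 − €14.18 = €25.01

€25.01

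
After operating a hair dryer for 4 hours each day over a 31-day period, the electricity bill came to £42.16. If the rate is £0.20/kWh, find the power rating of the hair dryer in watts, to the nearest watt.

1700 W

Energy = £42.16 ÷ £0.20/kWh = 210.8 kWh
Runtime = 4 h/day × 31 days = 124 h
Power = 210.8 kWh ÷ 124 h = 1.7 kW = 1700 W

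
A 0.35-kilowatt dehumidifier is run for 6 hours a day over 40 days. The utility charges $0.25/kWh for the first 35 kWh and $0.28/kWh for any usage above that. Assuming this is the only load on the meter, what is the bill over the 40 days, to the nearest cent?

$22.47

Runtime = 6 h/day × 40 days = 240 h
Energy = 0.35 kW × 240 h = 84 kWh
Tier 1 (0–35 kWh): 35 × $0.25 = $8.75
Above 35 kWh: 49 × $0.28 = $13.72
Bill = $22.47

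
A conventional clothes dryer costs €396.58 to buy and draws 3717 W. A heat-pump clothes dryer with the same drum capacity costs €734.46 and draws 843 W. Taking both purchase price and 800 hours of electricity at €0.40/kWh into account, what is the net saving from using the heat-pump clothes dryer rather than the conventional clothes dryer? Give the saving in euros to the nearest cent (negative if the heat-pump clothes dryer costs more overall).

conventional clothes dryer: €396.58 + (3717/1000) kW × 800 h × €0.40 = €396.58 + €1189.44 = €1586.02
heat-pump clothes dryer: €734.46 + (843/1000) kW × 800 h × €0.40 = €734.46 + €269.76 = €1004.22
Saving = €1586.02 − €1004.22 = €581.8

€581.80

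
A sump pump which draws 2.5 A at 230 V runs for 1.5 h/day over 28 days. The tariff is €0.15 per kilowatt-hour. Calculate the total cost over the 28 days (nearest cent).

Power = 2.5 A × 230 V = 575 W = 0.575 kW
Runtime = 1.5 h/day × 28 days = 42 h
Energy = 0.575 kW × 42 h = 24.15 kWh
Cost = 24.15 kWh × €0.15/kWh = €3.62

€3.62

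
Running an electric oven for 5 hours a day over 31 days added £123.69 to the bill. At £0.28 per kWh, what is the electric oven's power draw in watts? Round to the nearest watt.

2850 W

Energy = £123.69 ÷ £0.28/kWh = 441.75 kWh
Runtime = 5 h/day × 31 days = 155 h
Power = 441.75 kWh ÷ 155 h = 2.85 kW = 2850 W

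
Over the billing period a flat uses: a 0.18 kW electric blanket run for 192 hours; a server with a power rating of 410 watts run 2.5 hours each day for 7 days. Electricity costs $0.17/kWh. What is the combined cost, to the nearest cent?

electric blanket: 0.18 kW × 192 h = 34.56 kWh
server: Runtime = 2.5 h/day × 7 days = 17.5 h
server: 0.41 kW × 17.5 h = 7.175 kWh
Total energy = 41.735 kWh
Cost = 41.735 × $0.17 = $7.09

$7.09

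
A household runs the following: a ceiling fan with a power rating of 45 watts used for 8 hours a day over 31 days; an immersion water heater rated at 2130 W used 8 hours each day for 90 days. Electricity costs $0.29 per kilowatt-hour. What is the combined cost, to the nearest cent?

$447.98

ceiling fan: Runtime = 8 h/day × 31 days = 248 h
ceiling fan: 0.045 kW × 248 h = 11.16 kWh
immersion water heater: Runtime = 8 h/day × 90 days = 720 h
immersion water heater: 2.13 kW × 720 h = 1533.6 kWh
Total energy = 1544.76 kWh
Cost = 1544.76 × $0.29 = $447.98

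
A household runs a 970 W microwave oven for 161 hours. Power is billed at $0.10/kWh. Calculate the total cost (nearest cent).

Energy = 0.97 kW × 161 h = 156.17 kWh
Cost = 156.17 kWh × $0.10/kWh = $15.62

$15.62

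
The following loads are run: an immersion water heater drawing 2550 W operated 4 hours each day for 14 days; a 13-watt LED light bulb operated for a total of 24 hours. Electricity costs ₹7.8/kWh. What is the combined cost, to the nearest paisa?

immersion water heater: Runtime = 4 h/day × 14 days = 56 h
immersion water heater: 2.55 kW × 56 h = 142.8 kWh
LED light bulb: 0.013 kW × 24 h = 0.312 kWh
Total energy = 143.112 kWh
Cost = 143.112 × ₹7.8 = ₹1116.27

₹1116.27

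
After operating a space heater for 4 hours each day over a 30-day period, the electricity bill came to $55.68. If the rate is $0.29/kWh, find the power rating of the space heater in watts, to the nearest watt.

1600 W

Energy = $55.68 ÷ $0.29/kWh = 192 kWh
Runtime = 4 h/day × 30 days = 120 h
Power = 192 kWh ÷ 120 h = 1.6 kW = 1600 W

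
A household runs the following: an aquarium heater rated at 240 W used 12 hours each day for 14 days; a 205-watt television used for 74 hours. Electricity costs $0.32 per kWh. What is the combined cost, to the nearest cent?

aquarium heater: Runtime = 12 h/day × 14 days = 168 h
aquarium heater: 0.24 kW × 168 h = 40.32 kWh
television: 0.205 kW × 74 h = 15.17 kWh
Total energy = 55.49 kWh
Cost = 55.49 × $0.32 = $17.76

$17.76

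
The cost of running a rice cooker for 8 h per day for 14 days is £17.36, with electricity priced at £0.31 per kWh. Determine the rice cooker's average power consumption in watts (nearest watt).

500 W

Energy = £17.36 ÷ £0.31/kWh = 56 kWh
Runtime = 8 h/day × 14 days = 112 h
Power = 56 kWh ÷ 112 h = 0.5 kW = 500 W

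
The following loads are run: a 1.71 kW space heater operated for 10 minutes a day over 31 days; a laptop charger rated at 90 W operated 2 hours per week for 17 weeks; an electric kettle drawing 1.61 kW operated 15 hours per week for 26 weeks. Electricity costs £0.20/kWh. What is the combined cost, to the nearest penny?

space heater: Runtime = 10 min × 31 = 310 min = 5.166666… h
space heater: 1.71 kW × 5.166666… h = 8.835 kWh
laptop charger: Runtime = 2 h/week × 17 weeks = 34 h
laptop charger: 0.09 kW × 34 h = 3.06 kWh
electric kettle: Runtime = 15 h/week × 26 weeks = 390 h
electric kettle: 1.61 kW × 390 h = 627.9 kWh
Total energy = 639.795 kWh
Cost = 639.795 × £0.20 = £127.96

£127.96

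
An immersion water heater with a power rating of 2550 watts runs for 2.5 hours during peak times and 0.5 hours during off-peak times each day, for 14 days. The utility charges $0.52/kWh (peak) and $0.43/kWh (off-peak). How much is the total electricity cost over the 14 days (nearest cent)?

$54.09

Peak energy = 2.55 kW × 2.5 h × 14 = 89.25 kWh
Off-peak energy = 2.55 kW × 0.5 h × 14 = 17.85 kWh
Cost = 89.25 × $0.52 + 17.85 × $0.43 = $46.41 + $7.6755 = $54.09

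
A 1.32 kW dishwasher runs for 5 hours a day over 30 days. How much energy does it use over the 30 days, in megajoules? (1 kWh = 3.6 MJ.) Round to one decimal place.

Runtime = 5 h/day × 30 days = 150 h
Energy = 1.32 kW × 150 h = 198 kWh
= 198 × 3.6 MJ = 712.8 MJ

712.8 MJ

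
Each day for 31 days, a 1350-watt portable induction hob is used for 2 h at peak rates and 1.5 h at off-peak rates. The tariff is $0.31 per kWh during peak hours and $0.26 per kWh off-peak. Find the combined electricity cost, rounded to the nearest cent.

$42.27

Peak energy = 1.35 kW × 2 h × 31 = 83.7 kWh
Off-peak energy = 1.35 kW × 1.5 h × 31 = 62.775 kWh
Cost = 83.7 × $0.31 + 62.775 × $0.26 = $25.947 + $16.3215 = $42.27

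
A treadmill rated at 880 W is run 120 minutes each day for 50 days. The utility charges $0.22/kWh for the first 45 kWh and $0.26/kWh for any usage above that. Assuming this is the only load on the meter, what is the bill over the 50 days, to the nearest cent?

$21.08

Runtime = 120 min × 50 = 6000 min = 100 h
Energy = 0.88 kW × 100 h = 88 kWh
Tier 1 (0–45 kWh): 45 × $0.22 = $9.9
Above 45 kWh: 43 × $0.26 = $11.18
Bill = $21.08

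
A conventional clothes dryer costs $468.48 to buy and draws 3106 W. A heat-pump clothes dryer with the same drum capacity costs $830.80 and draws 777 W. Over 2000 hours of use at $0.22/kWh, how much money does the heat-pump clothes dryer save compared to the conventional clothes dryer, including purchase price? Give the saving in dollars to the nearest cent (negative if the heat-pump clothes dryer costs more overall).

$662.44

conventional clothes dryer: $468.48 + (3106/1000) kW × 2000 h × $0.22 = $468.48 + $1366.64 = $1835.12
heat-pump clothes dryer: $830.80 + (777/1000) kW × 2000 h × $0.22 = $830.80 + $341.88 = $1172.68
Saving = $1835.12 − $1172.68 = $662.44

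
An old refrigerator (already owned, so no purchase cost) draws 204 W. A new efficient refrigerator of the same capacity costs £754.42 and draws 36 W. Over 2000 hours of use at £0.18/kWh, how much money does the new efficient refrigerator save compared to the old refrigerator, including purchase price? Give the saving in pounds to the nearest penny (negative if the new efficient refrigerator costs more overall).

old refrigerator: £0.00 + (204/1000) kW × 2000 h × £0.18 = £0.00 + £73.44 = £73.44
new efficient refrigerator: £754.42 + (36/1000) kW × 2000 h × £0.18 = £754.42 + £12.96 = £767.38
Saving = £73.44 − £767.38 = −£693.94

-£693.94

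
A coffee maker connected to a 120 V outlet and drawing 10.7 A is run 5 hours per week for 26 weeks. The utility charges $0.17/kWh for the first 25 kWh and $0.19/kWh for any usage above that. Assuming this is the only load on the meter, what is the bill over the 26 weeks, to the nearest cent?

$31.21

Power = 10.7 A × 120 V = 1284 W = 1.284 kW
Runtime = 5 h/week × 26 weeks = 130 h
Energy = 1.284 kW × 130 h = 166.92 kWh
Tier 1 (0–25 kWh): 25 × $0.17 = $4.25
Above 25 kWh: 141.92 × $0.19 = $26.9648
Bill = $31.21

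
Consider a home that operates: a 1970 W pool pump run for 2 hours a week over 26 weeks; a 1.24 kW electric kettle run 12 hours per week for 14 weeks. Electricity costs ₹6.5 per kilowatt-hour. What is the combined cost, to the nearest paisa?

pool pump: Runtime = 2 h/week × 26 weeks = 52 h
pool pump: 1.97 kW × 52 h = 102.44 kWh
electric kettle: Runtime = 12 h/week × 14 weeks = 168 h
electric kettle: 1.24 kW × 168 h = 208.32 kWh
Total energy = 310.76 kWh
Cost = 310.76 × ₹6.5 = ₹2019.94

₹2019.94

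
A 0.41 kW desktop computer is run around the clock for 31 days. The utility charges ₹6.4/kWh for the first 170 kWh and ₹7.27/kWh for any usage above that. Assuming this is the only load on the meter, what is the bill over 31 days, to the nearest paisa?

Runtime = 24 h × 31 = 744 h
Energy = 0.41 kW × 744 h = 305.04 kWh
Tier 1 (0–170 kWh): 170 × ₹6.4 = ₹1088
Above 170 kWh: 135.04 × ₹7.27 = ₹981.7408
Bill = ₹2069.74

₹2069.74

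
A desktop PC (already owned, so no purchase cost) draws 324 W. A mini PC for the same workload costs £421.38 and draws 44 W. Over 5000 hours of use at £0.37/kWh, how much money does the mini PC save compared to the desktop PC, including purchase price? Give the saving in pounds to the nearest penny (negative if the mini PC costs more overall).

desktop PC: £0.00 + (324/1000) kW × 5000 h × £0.37 = £0.00 + £599.4 = £599.4
mini PC: £421.38 + (44/1000) kW × 5000 h × £0.37 = £421.38 + £81.4 = £502.78
Saving = £599.4 − £502.78 = £96.62

£96.62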